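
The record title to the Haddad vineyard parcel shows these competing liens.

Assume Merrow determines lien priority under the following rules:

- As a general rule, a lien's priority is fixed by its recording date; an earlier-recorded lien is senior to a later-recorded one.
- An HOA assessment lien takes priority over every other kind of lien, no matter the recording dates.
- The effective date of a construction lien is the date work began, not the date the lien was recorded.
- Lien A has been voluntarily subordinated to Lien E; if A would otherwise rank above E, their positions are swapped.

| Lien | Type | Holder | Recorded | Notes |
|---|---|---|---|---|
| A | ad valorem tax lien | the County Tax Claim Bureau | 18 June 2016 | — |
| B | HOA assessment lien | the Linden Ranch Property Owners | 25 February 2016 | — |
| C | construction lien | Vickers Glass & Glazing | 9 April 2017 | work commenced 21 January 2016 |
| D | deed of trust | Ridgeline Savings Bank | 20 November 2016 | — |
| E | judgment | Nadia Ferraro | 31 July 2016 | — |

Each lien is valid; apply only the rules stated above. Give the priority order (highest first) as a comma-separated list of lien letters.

B, C, E, A, D

First, effective dates: C is treated as recorded 21 January 2016, the work-commencement date.
B, as an HOA assessment lien, has superpriority and ranks first.
Ordering the rest by effective date: C (21 January 2016), A (18 June 2016), E (31 July 2016), D (20 November 2016).
Because A would otherwise rank above E, the subordination swaps them.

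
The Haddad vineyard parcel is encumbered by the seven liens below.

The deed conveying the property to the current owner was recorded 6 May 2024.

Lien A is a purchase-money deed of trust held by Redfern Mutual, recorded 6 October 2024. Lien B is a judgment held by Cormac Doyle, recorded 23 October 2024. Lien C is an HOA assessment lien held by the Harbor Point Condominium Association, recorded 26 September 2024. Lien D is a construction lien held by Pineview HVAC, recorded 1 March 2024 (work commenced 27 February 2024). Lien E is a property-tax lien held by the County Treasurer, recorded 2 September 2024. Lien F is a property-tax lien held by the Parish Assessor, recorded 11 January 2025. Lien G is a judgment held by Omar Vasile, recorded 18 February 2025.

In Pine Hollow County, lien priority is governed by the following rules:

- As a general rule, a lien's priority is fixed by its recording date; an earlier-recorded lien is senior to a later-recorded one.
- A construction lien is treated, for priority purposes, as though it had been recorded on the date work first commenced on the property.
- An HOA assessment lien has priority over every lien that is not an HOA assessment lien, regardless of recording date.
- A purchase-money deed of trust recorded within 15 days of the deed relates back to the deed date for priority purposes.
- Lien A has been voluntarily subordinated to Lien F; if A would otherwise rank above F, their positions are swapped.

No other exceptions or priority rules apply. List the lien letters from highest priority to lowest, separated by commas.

Adjusting effective dates: A was recorded 153 days after the deed, outside the 15-day window, so it keeps its recording date; D is treated as recorded 27 February 2024, the work-commencement date.
As an HOA assessment lien, C is senior to every other lien.
Ordering the rest by effective date: D (27 February 2024), E (2 September 2024), A (6 October 2024), B (23 October 2024), F (11 January 2025), G (18 February 2025).
A would otherwise be senior to F, so under the subordination agreement A and F exchange positions.

C, D, E, F, B, A, G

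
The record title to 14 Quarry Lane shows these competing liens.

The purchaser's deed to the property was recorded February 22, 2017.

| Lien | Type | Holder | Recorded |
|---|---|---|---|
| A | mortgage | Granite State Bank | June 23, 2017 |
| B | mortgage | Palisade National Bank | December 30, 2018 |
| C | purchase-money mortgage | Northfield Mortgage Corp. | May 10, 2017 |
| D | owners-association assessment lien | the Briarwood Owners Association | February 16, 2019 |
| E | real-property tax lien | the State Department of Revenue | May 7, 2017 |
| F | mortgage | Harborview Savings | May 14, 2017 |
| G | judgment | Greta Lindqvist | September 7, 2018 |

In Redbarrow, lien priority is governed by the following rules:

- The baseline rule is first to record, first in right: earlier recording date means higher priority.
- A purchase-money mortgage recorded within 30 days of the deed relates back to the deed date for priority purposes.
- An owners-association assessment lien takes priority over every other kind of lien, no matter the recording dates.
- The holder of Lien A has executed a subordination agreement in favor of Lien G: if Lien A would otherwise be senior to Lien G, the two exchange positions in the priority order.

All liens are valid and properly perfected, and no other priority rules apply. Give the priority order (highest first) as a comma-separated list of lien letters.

Adjusting effective dates: C was recorded 77 days after the deed — beyond 30 days — so no relation-back applies.
D, as an owners-association assessment lien, has superpriority and ranks first.
Ordering the rest by effective date: E (May 7, 2017), C (May 10, 2017), F (May 14, 2017), A (June 23, 2017), G (September 7, 2018), B (December 30, 2018).
The subordination applies — A was senior to G — so A and G swap.

D, E, C, F, G, A, B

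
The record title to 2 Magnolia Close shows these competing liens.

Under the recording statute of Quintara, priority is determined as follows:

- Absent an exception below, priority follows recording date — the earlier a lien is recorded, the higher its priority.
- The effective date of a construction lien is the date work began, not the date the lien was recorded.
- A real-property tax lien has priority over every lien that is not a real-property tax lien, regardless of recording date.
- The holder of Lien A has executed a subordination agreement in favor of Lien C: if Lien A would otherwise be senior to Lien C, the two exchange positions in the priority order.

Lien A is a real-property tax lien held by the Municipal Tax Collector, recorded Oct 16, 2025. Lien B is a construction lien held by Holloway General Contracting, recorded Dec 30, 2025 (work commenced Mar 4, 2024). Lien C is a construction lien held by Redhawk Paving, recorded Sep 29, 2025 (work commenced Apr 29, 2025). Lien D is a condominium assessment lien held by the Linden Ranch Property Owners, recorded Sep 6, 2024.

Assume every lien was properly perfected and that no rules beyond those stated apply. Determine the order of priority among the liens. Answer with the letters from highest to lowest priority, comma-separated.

C, B, D, A

Adjusting effective dates: B is treated as recorded Mar 4, 2024, the work-commencement date; C's effective date is Apr 29, 2025, when work began.
A, as a real-property tax lien, has superpriority and ranks first.
The other liens, earliest effective date first: B (Mar 4, 2024), D (Sep 6, 2024), C (Apr 29, 2025).
A would otherwise be senior to C, so under the subordination agreement A and C exchange positions.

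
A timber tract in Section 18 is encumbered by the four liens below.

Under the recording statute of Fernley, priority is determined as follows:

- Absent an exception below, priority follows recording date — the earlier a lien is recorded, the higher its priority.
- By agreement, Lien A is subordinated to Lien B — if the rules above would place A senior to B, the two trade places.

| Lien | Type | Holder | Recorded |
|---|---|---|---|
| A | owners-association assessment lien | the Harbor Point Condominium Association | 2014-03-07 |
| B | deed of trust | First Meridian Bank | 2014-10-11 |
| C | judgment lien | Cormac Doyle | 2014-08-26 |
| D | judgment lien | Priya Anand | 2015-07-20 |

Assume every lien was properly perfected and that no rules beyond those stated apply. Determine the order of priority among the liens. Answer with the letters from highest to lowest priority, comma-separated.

Ordering by effective date: A (2014-03-07), C (2014-08-26), B (2014-10-11), D (2015-07-20).
A is senior to B before the subordination, so the two trade places.

B, C, A, D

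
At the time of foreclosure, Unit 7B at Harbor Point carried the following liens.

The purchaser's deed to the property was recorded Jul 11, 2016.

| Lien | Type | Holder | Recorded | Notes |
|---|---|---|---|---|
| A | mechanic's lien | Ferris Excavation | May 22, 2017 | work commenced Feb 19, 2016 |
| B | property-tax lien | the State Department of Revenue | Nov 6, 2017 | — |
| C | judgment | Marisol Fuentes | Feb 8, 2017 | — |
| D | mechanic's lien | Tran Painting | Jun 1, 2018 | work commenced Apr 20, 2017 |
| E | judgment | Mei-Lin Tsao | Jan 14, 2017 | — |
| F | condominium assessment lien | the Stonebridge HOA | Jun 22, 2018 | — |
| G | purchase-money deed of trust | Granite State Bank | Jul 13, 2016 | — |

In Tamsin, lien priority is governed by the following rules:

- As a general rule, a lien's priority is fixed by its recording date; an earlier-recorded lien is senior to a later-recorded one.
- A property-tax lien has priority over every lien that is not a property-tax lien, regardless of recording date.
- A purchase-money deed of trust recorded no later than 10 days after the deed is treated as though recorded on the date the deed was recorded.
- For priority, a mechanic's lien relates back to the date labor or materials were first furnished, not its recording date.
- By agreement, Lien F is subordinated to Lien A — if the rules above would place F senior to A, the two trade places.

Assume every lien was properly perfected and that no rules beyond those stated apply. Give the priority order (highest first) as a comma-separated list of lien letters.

B, A, G, E, C, D, F

Effective dates: A's effective date is Feb 19, 2016, when work began; D relates back to Apr 20, 2017 (work commenced); G was recorded within the 10-day window, so its effective date is the deed date Jul 11, 2016.
As a property-tax lien, B is senior to every other lien.
Ordering the rest by effective date: A (Feb 19, 2016), G (Jul 11, 2016), E (Jan 14, 2017), C (Feb 8, 2017), D (Apr 20, 2017), F (Jun 22, 2018).
F is already junior to A, so the subordination agreement changes nothing.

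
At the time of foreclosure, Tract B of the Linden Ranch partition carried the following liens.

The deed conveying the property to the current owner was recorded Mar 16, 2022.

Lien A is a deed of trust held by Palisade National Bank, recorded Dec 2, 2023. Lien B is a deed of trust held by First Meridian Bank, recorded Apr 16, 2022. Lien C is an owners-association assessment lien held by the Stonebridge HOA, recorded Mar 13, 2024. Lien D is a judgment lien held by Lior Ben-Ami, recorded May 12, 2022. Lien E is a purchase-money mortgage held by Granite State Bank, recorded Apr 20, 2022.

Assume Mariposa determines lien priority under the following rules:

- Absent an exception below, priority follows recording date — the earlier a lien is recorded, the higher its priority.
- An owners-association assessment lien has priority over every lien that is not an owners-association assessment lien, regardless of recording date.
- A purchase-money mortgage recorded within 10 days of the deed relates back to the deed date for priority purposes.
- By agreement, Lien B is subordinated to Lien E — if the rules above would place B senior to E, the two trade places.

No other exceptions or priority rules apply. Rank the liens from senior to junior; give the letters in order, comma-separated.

Effective dates: E missed the 10-day window (35 days after the deed), so its recording date stands.
C is an owners-association assessment lien and takes priority over every other lien.
The other liens, earliest effective date first: B (Apr 16, 2022), E (Apr 20, 2022), D (May 12, 2022), A (Dec 2, 2023).
B is senior to E before the subordination, so the two trade places.

C, E, B, D, A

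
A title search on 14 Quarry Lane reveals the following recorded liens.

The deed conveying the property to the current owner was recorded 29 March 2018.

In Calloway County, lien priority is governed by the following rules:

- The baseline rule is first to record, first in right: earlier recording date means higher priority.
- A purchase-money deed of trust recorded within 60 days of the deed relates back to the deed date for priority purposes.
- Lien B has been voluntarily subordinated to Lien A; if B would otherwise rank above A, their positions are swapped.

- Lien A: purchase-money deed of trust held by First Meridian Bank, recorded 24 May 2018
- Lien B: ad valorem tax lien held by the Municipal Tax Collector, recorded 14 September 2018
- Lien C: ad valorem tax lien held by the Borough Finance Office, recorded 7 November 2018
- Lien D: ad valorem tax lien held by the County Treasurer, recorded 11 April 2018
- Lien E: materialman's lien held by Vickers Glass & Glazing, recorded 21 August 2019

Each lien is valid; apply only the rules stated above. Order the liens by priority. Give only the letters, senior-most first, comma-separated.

Effective dates: A's effective date is the deed date, 29 March 2018.
By effective date: A (29 March 2018), D (11 April 2018), B (14 September 2018), C (7 November 2018), E (21 August 2019).
B is already junior to A, so the subordination agreement changes nothing.

A, D, B, C, E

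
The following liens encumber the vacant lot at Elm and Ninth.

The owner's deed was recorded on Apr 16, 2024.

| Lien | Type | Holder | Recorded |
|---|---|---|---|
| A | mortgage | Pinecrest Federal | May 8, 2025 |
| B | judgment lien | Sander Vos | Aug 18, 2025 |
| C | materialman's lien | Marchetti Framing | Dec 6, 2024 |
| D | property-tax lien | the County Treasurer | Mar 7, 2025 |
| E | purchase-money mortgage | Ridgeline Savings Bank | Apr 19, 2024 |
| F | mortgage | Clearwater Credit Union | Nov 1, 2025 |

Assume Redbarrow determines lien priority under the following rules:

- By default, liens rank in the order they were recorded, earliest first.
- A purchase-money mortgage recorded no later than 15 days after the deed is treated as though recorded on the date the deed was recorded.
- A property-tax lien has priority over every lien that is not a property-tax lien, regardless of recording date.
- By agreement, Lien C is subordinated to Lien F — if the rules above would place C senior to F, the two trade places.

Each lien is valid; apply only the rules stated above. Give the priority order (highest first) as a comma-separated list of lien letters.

Effective dates: E relates back to the deed date Apr 16, 2024.
D, as a property-tax lien, has superpriority and ranks first.
The other liens, earliest effective date first: E (Apr 16, 2024), C (Dec 6, 2024), A (May 8, 2025), B (Aug 18, 2025), F (Nov 1, 2025).
C is senior to F before the subordination, so the two trade places.

D, E, F, A, B, C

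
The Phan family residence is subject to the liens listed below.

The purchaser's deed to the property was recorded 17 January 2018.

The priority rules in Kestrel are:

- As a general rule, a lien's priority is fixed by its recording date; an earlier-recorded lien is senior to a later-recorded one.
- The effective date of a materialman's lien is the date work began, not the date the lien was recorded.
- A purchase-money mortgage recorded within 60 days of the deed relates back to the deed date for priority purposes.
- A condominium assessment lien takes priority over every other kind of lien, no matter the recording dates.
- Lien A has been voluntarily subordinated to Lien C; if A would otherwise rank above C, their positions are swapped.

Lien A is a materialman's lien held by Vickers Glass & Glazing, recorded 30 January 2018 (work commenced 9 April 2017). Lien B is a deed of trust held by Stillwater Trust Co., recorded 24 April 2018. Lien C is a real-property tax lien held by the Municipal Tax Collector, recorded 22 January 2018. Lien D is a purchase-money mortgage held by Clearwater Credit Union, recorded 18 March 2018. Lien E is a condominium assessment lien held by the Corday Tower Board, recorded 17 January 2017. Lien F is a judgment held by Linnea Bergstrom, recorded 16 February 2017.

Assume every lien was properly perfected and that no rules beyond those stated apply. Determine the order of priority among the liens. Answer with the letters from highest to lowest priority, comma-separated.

E, F, C, D, A, B

Effective dates: A relates back to 9 April 2017 (work commenced); D's effective date is the deed date, 17 January 2018.
E, as a condominium assessment lien, has superpriority and ranks first.
Ordering the rest by effective date: F (16 February 2017), A (9 April 2017), D (17 January 2018), C (22 January 2018), B (24 April 2018).
A is senior to C before the subordination, so the two trade places.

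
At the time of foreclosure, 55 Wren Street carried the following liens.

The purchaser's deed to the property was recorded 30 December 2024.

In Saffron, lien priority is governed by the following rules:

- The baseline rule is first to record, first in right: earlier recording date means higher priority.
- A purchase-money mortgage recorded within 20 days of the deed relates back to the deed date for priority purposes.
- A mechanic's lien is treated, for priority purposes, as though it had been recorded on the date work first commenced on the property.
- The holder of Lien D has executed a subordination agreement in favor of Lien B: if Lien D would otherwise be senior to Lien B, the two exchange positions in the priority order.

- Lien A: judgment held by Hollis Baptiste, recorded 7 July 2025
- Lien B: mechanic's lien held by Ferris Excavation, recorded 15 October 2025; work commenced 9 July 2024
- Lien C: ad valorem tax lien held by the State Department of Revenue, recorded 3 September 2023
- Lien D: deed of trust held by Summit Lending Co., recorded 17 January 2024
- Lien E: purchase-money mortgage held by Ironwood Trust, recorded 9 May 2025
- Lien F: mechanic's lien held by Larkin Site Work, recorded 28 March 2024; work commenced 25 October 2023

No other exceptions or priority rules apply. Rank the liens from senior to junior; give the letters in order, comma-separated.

C, F, B, D, E, A

Effective dates: B's effective date is 9 July 2024, when work began; E was recorded 130 days after the deed — beyond 20 days — so no relation-back applies; F is treated as recorded 25 October 2023, the work-commencement date.
Sorted by effective date: C (3 September 2023), F (25 October 2023), D (17 January 2024), B (9 July 2024), E (9 May 2025), A (7 July 2025).
D would otherwise be senior to B, so under the subordination agreement D and B exchange positions.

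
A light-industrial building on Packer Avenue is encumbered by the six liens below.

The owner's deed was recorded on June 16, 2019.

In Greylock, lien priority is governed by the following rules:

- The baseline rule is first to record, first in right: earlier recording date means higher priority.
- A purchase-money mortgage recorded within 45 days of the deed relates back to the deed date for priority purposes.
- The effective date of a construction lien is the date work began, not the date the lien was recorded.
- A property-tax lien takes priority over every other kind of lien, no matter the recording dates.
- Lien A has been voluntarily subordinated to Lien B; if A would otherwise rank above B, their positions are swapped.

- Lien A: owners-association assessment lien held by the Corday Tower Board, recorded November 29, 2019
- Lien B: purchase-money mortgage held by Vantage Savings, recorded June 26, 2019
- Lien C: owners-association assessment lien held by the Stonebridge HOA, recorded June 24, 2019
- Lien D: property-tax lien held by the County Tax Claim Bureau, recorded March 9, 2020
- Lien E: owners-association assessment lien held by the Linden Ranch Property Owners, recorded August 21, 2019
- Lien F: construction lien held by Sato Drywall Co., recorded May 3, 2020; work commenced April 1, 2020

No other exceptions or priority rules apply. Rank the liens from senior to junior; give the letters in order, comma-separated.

Effective dates: B relates back to the deed date June 16, 2019; F is treated as recorded April 1, 2020, the work-commencement date.
D, as a property-tax lien, has superpriority and ranks first.
Ordering the rest by effective date: B (June 16, 2019), C (June 24, 2019), E (August 21, 2019), A (November 29, 2019), F (April 1, 2020).
A already ranks below B; the subordination has no effect.

D, B, C, E, A, F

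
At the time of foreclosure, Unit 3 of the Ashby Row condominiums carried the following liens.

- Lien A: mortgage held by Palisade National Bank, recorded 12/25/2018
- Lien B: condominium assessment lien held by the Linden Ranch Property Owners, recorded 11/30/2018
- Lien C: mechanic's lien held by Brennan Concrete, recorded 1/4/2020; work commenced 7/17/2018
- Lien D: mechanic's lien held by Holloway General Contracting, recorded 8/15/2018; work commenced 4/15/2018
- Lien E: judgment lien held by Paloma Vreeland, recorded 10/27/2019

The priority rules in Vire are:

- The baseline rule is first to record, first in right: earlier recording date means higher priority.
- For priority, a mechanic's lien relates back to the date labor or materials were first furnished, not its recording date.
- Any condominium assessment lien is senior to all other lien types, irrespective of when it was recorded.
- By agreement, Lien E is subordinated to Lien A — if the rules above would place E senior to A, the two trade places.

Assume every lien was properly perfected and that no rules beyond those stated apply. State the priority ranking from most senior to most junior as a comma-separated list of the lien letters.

Effective dates after the stated exceptions: C relates back to 7/17/2018 (work commenced); D relates back to 4/15/2018 (work commenced).
B is a condominium assessment lien, so it outranks all other liens regardless of date.
The other liens, earliest effective date first: D (4/15/2018), C (7/17/2018), A (12/25/2018), E (10/27/2019).
E is already junior to A, so the subordination agreement changes nothing.

B, D, C, A, E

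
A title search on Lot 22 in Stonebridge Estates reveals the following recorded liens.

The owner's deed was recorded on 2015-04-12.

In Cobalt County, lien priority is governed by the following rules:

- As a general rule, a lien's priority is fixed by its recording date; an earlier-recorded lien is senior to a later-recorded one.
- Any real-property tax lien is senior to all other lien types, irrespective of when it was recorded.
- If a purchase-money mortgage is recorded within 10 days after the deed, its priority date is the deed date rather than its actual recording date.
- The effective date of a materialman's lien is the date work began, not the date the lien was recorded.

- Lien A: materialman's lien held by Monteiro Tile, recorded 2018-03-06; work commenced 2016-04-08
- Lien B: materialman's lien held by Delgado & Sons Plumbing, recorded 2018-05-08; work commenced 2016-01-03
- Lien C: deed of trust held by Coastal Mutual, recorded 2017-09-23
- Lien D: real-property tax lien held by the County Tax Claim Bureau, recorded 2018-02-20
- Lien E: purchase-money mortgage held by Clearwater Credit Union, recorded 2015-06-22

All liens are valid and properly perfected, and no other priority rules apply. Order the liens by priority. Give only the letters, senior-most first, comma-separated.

D, E, B, A, C

Adjusting effective dates: A is treated as recorded 2016-04-08, the work-commencement date; B relates back to 2016-01-03 (work commenced); E was recorded 71 days after the deed, outside the 10-day window, so it keeps its recording date.
As a real-property tax lien, D is senior to every other lien.
The other liens, earliest effective date first: E (2015-06-22), B (2016-01-03), A (2016-04-08), C (2017-09-23).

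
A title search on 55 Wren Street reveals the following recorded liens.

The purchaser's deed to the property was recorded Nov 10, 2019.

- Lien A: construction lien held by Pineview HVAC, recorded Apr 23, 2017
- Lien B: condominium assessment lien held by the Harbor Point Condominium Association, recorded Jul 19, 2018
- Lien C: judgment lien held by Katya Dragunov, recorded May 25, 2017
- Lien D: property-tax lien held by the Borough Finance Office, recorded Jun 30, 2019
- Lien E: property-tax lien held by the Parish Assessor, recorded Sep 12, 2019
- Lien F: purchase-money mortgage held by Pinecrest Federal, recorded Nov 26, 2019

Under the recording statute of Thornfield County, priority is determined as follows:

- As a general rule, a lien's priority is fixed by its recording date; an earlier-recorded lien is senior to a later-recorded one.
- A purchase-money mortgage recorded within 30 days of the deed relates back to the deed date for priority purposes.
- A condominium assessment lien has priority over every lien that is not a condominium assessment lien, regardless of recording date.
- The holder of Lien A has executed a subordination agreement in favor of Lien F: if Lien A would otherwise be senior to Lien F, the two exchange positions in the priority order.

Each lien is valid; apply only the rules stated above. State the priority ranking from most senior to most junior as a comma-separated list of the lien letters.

B, F, C, D, E, A

Adjusting effective dates: F relates back to the deed date Nov 10, 2019.
As a condominium assessment lien, B is senior to every other lien.
The other liens, earliest effective date first: A (Apr 23, 2017), C (May 25, 2017), D (Jun 30, 2019), E (Sep 12, 2019), F (Nov 10, 2019).
A is senior to F before the subordination, so the two trade places.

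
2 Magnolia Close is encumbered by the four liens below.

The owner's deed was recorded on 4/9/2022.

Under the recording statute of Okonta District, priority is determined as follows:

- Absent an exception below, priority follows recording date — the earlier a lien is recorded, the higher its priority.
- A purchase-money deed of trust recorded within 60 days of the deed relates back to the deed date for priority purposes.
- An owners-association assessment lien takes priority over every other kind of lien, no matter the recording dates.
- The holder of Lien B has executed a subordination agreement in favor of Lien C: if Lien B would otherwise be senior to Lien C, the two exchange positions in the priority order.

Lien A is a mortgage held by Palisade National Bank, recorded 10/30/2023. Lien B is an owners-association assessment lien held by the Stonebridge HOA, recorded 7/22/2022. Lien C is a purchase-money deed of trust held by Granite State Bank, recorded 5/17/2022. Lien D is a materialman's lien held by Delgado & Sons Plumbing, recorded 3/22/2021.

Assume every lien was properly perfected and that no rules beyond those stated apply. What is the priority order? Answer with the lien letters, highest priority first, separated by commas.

First, effective dates: C's effective date is the deed date, 4/9/2022.
B is an owners-association assessment lien, so it outranks all other liens regardless of date.
The other liens, earliest effective date first: D (3/22/2021), C (4/9/2022), A (10/30/2023).
The subordination applies — B was senior to C — so B and C swap.

C, D, B, A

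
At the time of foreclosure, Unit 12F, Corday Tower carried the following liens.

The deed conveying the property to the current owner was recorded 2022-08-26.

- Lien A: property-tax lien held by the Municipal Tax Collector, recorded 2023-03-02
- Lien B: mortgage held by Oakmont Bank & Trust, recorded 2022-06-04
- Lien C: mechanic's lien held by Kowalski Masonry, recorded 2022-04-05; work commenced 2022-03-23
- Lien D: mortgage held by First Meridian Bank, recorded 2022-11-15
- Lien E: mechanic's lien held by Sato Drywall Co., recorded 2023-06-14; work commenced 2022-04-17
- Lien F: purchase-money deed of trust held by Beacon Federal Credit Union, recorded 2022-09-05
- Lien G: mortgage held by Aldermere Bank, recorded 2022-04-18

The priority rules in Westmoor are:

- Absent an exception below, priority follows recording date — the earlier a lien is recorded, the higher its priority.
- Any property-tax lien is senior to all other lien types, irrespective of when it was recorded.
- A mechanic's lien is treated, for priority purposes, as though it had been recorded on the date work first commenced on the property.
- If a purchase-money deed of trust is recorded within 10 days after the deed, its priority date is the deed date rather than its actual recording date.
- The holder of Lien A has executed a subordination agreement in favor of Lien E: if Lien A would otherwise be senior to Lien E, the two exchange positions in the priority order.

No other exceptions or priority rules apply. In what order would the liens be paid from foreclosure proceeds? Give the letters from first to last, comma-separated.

E, C, A, G, B, F, D

Effective dates after the stated exceptions: C relates back to 2022-03-23 (work commenced); E relates back to 2022-04-17 (work commenced); F was recorded within the 10-day window, so its effective date is the deed date 2022-08-26.
A, as a property-tax lien, has superpriority and ranks first.
Among the remaining liens, by effective date: C (2022-03-23), E (2022-04-17), G (2022-04-18), B (2022-06-04), F (2022-08-26), D (2022-11-15).
The subordination applies — A was senior to E — so A and E swap.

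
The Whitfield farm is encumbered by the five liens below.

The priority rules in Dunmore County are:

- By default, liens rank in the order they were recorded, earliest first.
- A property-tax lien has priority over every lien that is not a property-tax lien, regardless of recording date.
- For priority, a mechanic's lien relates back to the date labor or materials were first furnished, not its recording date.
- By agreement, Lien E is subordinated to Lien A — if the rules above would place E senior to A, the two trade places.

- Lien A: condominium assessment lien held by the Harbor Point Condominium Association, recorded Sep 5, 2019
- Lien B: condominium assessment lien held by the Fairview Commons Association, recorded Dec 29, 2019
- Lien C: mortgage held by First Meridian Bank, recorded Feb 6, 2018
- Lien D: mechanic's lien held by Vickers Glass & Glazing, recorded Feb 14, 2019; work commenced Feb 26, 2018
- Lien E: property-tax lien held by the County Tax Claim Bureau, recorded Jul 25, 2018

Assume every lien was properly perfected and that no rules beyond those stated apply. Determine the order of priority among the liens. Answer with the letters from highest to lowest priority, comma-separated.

Effective dates: D's effective date is Feb 26, 2018, when work began.
E is a property-tax lien, so it outranks all other liens regardless of date.
Remaining liens by effective date: C (Feb 6, 2018), D (Feb 26, 2018), A (Sep 5, 2019), B (Dec 29, 2019).
Because E would otherwise rank above A, the subordination swaps them.

A, C, D, E, B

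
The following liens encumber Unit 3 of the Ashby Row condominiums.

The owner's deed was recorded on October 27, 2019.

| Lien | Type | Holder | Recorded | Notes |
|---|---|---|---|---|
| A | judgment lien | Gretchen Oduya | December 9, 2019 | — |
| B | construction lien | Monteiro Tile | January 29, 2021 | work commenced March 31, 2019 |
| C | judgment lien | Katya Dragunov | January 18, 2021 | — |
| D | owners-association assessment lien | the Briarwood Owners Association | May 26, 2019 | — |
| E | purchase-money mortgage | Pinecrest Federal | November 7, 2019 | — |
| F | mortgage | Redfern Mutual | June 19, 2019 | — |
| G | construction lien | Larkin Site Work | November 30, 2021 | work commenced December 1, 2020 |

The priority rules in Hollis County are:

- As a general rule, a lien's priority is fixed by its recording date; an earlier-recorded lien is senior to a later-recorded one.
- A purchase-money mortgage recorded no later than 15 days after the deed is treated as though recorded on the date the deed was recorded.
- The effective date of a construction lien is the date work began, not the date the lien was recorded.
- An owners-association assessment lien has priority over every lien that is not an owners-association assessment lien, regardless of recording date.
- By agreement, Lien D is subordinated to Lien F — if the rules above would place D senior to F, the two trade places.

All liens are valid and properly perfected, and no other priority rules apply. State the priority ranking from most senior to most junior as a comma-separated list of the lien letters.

Adjusting effective dates: B is treated as recorded March 31, 2019, the work-commencement date; E relates back to the deed date October 27, 2019; G relates back to December 1, 2020 (work commenced).
D is an owners-association assessment lien and takes priority over every other lien.
The other liens, earliest effective date first: B (March 31, 2019), F (June 19, 2019), E (October 27, 2019), A (December 9, 2019), G (December 1, 2020), C (January 18, 2021).
D is senior to F before the subordination, so the two trade places.

F, B, D, E, A, G, C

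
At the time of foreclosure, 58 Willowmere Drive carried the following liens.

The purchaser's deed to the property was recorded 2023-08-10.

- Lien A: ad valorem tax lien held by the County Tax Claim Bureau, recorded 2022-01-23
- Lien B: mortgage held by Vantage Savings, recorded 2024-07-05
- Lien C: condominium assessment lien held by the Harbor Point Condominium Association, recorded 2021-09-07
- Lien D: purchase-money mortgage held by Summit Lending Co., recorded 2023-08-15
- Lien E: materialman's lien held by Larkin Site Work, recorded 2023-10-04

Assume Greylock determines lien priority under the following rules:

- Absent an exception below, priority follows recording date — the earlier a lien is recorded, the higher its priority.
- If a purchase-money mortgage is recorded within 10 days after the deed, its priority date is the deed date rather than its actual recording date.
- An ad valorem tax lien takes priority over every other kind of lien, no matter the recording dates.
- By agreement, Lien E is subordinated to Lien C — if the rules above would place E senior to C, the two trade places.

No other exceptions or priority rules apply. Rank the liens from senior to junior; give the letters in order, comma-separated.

A, C, D, E, B

Effective dates after the stated exceptions: D relates back to the deed date 2023-08-10.
A is an ad valorem tax lien and takes priority over every other lien.
Among the remaining liens, by effective date: C (2021-09-07), D (2023-08-10), E (2023-10-04), B (2024-07-05).
Since E is not senior to C, the subordination leaves the order unchanged.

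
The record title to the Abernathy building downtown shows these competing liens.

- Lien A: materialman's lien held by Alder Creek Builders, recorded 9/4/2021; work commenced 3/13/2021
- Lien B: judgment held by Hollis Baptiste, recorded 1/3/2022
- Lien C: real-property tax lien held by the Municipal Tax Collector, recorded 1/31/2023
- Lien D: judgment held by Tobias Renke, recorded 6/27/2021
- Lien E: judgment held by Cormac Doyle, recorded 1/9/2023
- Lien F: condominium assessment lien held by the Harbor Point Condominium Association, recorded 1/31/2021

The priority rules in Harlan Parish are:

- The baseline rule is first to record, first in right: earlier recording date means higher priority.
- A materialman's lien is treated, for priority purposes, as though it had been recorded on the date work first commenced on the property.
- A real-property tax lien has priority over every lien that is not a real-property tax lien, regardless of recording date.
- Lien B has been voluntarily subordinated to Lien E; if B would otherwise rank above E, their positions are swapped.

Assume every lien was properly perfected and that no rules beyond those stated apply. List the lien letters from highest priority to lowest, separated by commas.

C, F, A, D, E, B

First, effective dates: A relates back to 3/13/2021 (work commenced).
C, as a real-property tax lien, has superpriority and ranks first.
Remaining liens by effective date: F (1/31/2021), A (3/13/2021), D (6/27/2021), B (1/3/2022), E (1/9/2023).
B would otherwise be senior to E, so under the subordination agreement B and E exchange positions.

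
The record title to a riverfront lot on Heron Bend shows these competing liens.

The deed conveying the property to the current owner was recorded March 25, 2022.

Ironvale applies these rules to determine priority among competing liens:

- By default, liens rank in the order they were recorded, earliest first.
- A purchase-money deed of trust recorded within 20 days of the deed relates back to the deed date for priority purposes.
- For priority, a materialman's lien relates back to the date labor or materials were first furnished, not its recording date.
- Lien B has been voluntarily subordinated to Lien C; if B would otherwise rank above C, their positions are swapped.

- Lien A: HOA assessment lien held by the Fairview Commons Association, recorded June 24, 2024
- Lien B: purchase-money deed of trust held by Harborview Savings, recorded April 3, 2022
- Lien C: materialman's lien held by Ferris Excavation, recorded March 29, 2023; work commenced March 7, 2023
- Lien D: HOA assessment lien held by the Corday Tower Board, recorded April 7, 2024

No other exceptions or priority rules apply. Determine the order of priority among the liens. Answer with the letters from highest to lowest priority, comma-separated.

C, B, D, A

Effective dates: B was recorded within the 20-day window, so its effective date is the deed date March 25, 2022; C's effective date is March 7, 2023, when work began.
Ordering by effective date: B (March 25, 2022), C (March 7, 2023), D (April 7, 2024), A (June 24, 2024).
B is senior to C before the subordination, so the two trade places.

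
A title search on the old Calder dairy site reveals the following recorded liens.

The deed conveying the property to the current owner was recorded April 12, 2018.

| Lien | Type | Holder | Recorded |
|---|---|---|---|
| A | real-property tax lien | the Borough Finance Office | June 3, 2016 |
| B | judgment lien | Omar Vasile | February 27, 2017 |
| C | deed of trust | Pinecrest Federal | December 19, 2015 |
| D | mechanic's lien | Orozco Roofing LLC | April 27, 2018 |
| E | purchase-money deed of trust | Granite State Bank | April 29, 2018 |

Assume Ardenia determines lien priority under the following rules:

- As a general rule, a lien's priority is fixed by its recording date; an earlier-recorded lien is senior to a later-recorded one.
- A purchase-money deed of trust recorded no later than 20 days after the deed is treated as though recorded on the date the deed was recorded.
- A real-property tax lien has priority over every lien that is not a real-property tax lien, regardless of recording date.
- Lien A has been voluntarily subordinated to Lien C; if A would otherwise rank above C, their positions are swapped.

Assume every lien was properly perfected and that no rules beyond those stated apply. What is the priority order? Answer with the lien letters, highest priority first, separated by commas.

C, A, B, E, D

Effective dates after the stated exceptions: E was recorded within the 20-day window, so its effective date is the deed date April 12, 2018.
A is a real-property tax lien and takes priority over every other lien.
The other liens, earliest effective date first: C (December 19, 2015), B (February 27, 2017), E (April 12, 2018), D (April 27, 2018).
A would otherwise be senior to C, so under the subordination agreement A and C exchange positions.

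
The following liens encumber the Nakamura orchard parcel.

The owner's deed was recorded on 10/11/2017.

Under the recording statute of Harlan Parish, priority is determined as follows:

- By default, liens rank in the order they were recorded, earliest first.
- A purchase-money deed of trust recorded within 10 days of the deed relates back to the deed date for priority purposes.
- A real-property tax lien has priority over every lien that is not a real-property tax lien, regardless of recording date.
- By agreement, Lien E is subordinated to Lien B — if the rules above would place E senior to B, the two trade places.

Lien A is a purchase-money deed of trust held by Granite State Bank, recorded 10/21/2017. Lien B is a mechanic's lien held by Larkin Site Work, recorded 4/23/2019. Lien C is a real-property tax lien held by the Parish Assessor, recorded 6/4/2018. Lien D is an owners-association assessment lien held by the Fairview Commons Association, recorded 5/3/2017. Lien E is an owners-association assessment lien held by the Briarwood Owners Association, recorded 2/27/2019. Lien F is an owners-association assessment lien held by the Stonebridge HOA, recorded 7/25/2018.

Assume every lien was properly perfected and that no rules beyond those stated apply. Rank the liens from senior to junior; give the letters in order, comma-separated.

C, D, A, F, B, E

Effective dates: A relates back to the deed date 10/11/2017.
C, as a real-property tax lien, has superpriority and ranks first.
The other liens, earliest effective date first: D (5/3/2017), A (10/11/2017), F (7/25/2018), E (2/27/2019), B (4/23/2019).
The subordination applies — E was senior to B — so E and B swap.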